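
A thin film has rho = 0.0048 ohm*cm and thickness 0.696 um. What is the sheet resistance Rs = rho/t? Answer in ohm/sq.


Step 1: Convert thickness to cm: t = 0.696 um = 6.9600e-05 cm
Step 2: Rs = rho / t = 0.0048 / 6.9600e-05
Step 3: Rs = 69.0 ohm/sq

69.0


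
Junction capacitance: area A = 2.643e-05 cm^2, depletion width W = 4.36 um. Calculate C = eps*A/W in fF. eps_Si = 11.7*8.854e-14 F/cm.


Step 1: eps_Si = 11.7 * 8.854e-14 = 1.035918e-12 F/cm
Step 2: W in cm = 4.36 * 1e-4 = 4.36e-04 cm
Step 3: C = 1.035918e-12 * 2.643e-05 / 4.36e-04 = 6.279659e-14 F
Step 4: C = 62.8 fF

62.8


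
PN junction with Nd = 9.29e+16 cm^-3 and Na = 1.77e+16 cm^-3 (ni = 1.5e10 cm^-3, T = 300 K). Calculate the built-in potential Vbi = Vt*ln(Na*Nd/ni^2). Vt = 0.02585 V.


Step 1: Compute Na*Nd/ni^2 = 1.77e+16 * 9.29e+16 / (1.5e10)^2 = 7.3081e+12
Step 2: ln(7.3081e+12) = 29.6200
Step 3: Vbi = 0.02585 * 29.6200 = 0.766 V

0.766


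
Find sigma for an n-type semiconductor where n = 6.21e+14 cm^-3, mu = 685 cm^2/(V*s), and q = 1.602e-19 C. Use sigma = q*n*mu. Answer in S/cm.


Step 1: sigma = q * n * mu
Step 2: sigma = 1.602e-19 * 6.21e+14 * 685
Step 3: sigma = 6.815e-02 S/cm

6.815e-02


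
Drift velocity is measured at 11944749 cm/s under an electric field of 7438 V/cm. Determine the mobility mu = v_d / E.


Step 1: mu = v_d / E
Step 2: mu = 11944749 / 7438
Step 3: mu = 1605.91 cm^2/(V*s)

1605.91


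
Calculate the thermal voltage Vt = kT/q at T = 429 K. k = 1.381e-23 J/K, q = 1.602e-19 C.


Step 1: kT = 1.381e-23 * 429 = 5.92449e-21 J
Step 2: Vt = kT/q = 5.92449e-21 / 1.602e-19
Step 3: Vt = 0.03698 V

0.03698


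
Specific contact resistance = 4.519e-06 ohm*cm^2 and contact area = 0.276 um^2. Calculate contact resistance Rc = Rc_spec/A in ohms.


Step 1: Convert area to cm^2: 0.276 um^2 = 2.7600e-09 cm^2
Step 2: Rc = Rc_spec / A = 4.519e-06 / 2.7600e-09
Step 3: Rc = 1.64e+03 ohms

1.64e+03


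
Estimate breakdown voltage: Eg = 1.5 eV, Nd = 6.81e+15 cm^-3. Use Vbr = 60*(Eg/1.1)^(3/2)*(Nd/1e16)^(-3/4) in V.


Step 1: Eg/1.1 = 1.5/1.1 = 1.363636
Step 2: (Eg/1.1)^1.5 = 1.363636^1.5 = 1.592384
Step 3: (Nd/1e16)^(-0.75) = (0.681)^(-0.75) = 1.333950
Step 4: Vbr = 60 * 1.592384 * 1.333950 = 127.4 V

127.4


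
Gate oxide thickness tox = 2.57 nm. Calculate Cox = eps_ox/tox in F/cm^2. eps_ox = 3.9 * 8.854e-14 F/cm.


Step 1: eps_ox = 3.9 * 8.854e-14 = 3.45306e-13 F/cm
Step 2: tox in cm = 2.57 nm * 1e-7 = 2.5700e-07 cm
Step 3: Cox = 3.45306e-13 / 2.5700e-07 = 1.34e-06 F/cm^2

1.34e-06


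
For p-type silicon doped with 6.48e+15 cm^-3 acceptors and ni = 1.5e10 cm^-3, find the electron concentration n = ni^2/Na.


Step 1: Majority hole concentration p ≈ Na = 6.48e+15 cm^-3
Step 2: n = ni^2 / Na = (1.5e10)^2 / 6.48e+15
Step 3: n = 3.47e+04 cm^-3

3.47e+04


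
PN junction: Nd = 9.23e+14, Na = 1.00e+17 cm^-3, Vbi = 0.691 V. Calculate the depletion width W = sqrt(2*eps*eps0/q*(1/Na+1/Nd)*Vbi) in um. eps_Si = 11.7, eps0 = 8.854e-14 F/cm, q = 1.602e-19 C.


Step 1: 1/Na + 1/Nd = 1/1.00e+17 + 1/9.23e+14 = 1.09342e-15
Step 2: 2*eps*eps0/q = 2*11.7*8.854e-14/1.602e-19 = 1.293281e+07
Step 3: W^2 = 1.293281e+07 * 1.09342e-15 * 0.691 = 9.77143e-09
Step 4: W = sqrt(9.77143e-09) = 9.885e-05 cm = 0.9885 um

0.9885


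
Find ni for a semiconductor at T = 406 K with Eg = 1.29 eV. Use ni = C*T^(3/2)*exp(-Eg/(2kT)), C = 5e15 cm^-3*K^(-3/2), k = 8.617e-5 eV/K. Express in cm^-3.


Step 1: Compute kT = 8.617e-5 * 406 = 0.03498502 eV
Step 2: Exponent = -Eg/(2kT) = -1.29/(2*0.03498502) = -18.43646
Step 3: T^(3/2) = 406^1.5 = 8180.67
Step 4: ni = 5e15 * 8180.67 * exp(-18.43646) = 4.03e+11 cm^-3

4.03e+11


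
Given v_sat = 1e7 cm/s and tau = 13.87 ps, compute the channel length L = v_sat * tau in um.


Step 1: tau in seconds = 13.87 ps * 1e-12 = 1.3870e-11 s
Step 2: L = v_sat * tau = 1e7 * 1.3870e-11 = 1.3870e-04 cm
Step 3: L in um = 1.3870e-04 * 1e4 = 1.387 um

1.387


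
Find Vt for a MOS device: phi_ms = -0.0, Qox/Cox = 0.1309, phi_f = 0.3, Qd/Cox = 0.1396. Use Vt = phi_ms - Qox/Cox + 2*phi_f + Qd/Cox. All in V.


Step 1: Vt = phi_ms - Qox/Cox + 2*phi_f + Qd/Cox
Step 2: Vt = -0.0 - 0.1309 + 2*0.3 + 0.1396
Step 3: Vt = -0.0 - 0.1309 + 0.6 + 0.1396
Step 4: Vt = 0.6087 V

0.6087


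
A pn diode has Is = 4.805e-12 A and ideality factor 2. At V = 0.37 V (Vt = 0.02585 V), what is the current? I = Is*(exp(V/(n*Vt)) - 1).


Step 1: V/(n*Vt) = 0.37/(2*0.02585) = 7.1567
Step 2: exp(7.1567) = 1.2827e+03
Step 3: I = 4.805e-12 * (1.2827e+03 - 1) = 6.16e-09 A

6.16e-09


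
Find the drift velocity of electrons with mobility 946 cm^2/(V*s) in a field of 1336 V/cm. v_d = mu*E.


Step 1: v_d = mu * E
Step 2: v_d = 946 * 1336 = 1263856
Step 3: v_d = 1.26e+06 cm/s

1.26e+06


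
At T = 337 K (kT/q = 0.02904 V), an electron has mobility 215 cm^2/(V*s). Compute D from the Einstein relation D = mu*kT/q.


Step 1: D = mu * (kT/q)
Step 2: D = 215 * 0.02904
Step 3: D = 6.24 cm^2/s

6.24


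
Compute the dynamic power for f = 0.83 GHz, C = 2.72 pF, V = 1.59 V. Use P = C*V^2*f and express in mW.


Step 1: V^2 = 1.59^2 = 2.5281 V^2
Step 2: P = C*V^2*f = 2.72e-12 F * 2.5281 * 0.83e9 Hz
Step 3: P = 5.70743856e-03 W
Step 4: P = 5.707 mW

5.707


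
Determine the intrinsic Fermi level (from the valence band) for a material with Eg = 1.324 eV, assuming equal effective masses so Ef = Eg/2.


Step 1: For an intrinsic semiconductor, the Fermi level sits at midgap.
Step 2: Ef = Eg / 2 = 1.324 / 2 = 0.662 eV

0.662


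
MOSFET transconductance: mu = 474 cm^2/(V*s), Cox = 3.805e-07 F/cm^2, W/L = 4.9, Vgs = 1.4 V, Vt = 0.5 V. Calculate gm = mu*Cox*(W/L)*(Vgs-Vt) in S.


Step 1: Vov = Vgs - Vt = 1.4 - 0.5 = 0.9 V
Step 2: gm = mu * Cox * (W/L) * Vov
Step 3: gm = 474 * 3.805e-07 * 4.9 * 0.9 = 7.95e-04 S

7.95e-04


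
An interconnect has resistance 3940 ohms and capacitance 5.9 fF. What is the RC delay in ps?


Step 1: tau = R * C
Step 2: tau = 3940 * 5.9 fF = 3940 * 5.9e-15 F
Step 3: tau = 2.3246e-11 s = 23.246 ps

23.246


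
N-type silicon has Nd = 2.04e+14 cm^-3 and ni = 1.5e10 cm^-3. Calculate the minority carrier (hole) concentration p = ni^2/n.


Step 1: Since Nd >> ni, n ≈ Nd = 2.04e+14 cm^-3
Step 2: p = ni^2 / n = (1.5e10)^2 / 2.04e+14
Step 3: p = 2.25e20 / 2.04e+14 = 1.10e+06 cm^-3

1.10e+06


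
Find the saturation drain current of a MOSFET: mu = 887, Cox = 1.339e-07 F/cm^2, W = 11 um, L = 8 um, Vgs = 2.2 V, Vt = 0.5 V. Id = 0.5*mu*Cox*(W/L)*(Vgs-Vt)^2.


Step 1: Overdrive voltage Vov = Vgs - Vt = 2.2 - 0.5 = 1.7 V
Step 2: W/L = 11/8 = 1.375
Step 3: Id = 0.5 * 887 * 1.339e-07 * 1.375 * 1.7^2
Step 4: Id = 2.36e-04 A

2.36e-04


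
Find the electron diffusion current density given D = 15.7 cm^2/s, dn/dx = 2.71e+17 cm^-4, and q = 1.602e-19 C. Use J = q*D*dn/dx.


Step 1: J = q * D * (dn/dx)
Step 2: J = 1.602e-19 * 15.7 * 2.71e+17
Step 3: J = 6.82e-01 A/cm^2

6.82e-01


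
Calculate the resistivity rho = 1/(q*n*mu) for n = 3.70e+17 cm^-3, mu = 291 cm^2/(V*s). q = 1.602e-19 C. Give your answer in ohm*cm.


Step 1: sigma = q * n * mu = 1.602e-19 * 3.70e+17 * 291 = 1.72487e+01 S/cm
Step 2: rho = 1 / sigma = 1 / 1.72487e+01 = 0.05798 ohm*cm

0.05798


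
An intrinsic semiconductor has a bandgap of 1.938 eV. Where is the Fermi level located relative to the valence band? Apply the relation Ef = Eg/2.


Step 1: For an intrinsic semiconductor, the Fermi level sits at midgap.
Step 2: Ef = Eg / 2 = 1.938 / 2 = 0.969 eV

0.969


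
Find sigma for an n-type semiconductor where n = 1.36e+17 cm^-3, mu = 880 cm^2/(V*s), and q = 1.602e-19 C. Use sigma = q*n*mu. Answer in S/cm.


Step 1: sigma = q * n * mu
Step 2: sigma = 1.602e-19 * 1.36e+17 * 880
Step 3: sigma = 1.917e+01 S/cm

1.917e+01


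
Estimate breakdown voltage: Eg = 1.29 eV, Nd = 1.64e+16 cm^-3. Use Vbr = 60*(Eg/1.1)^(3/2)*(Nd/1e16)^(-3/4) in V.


Step 1: Eg/1.1 = 1.29/1.1 = 1.172727
Step 2: (Eg/1.1)^1.5 = 1.172727^1.5 = 1.269976
Step 3: (Nd/1e16)^(-0.75) = (1.64)^(-0.75) = 0.690029
Step 4: Vbr = 60 * 1.269976 * 0.690029 = 52.6 V

52.6


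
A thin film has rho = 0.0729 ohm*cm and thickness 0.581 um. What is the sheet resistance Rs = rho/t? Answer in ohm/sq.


Step 1: Convert thickness to cm: t = 0.581 um = 5.8100e-05 cm
Step 2: Rs = rho / t = 0.0729 / 5.8100e-05
Step 3: Rs = 1254.7 ohm/sq

1254.7


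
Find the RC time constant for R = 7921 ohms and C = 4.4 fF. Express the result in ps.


Step 1: tau = R * C
Step 2: tau = 7921 * 4.4 fF = 7921 * 4.4e-15 F
Step 3: tau = 3.48524e-11 s = 34.8524 ps

34.8524


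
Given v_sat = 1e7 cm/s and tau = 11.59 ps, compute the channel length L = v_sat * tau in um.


Step 1: tau in seconds = 11.59 ps * 1e-12 = 1.1590e-11 s
Step 2: L = v_sat * tau = 1e7 * 1.1590e-11 = 1.1590e-04 cm
Step 3: L in um = 1.1590e-04 * 1e4 = 1.159 um

1.159


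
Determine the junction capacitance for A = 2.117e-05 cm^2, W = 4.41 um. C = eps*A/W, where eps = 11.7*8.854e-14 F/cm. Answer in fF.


Step 1: eps_Si = 11.7 * 8.854e-14 = 1.035918e-12 F/cm
Step 2: W in cm = 4.41 * 1e-4 = 4.41e-04 cm
Step 3: C = 1.035918e-12 * 2.117e-05 / 4.41e-04 = 4.972876e-14 F
Step 4: C = 49.73 fF

49.73


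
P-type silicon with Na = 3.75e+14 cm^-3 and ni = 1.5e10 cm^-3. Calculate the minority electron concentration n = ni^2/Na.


Step 1: Majority hole concentration p ≈ Na = 3.75e+14 cm^-3
Step 2: n = ni^2 / Na = (1.5e10)^2 / 3.75e+14
Step 3: n = 6.00e+05 cm^-3

6.00e+05


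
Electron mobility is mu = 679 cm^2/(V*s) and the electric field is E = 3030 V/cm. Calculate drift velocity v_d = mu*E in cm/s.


Step 1: v_d = mu * E
Step 2: v_d = 679 * 3030 = 2057370
Step 3: v_d = 2.06e+06 cm/s

2.06e+06


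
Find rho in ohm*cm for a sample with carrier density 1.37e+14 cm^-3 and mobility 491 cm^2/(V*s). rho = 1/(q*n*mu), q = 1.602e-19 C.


Step 1: sigma = q * n * mu = 1.602e-19 * 1.37e+14 * 491 = 1.07762e-02 S/cm
Step 2: rho = 1 / sigma = 1 / 1.07762e-02 = 92.8 ohm*cm

92.8


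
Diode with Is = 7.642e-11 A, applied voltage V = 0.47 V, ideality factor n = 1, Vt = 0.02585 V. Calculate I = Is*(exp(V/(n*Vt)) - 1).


Step 1: V/(n*Vt) = 0.47/(1*0.02585) = 18.1818
Step 2: exp(18.1818) = 7.8751e+07
Step 3: I = 7.642e-11 * (7.8751e+07 - 1) = 6.02e-03 A

6.02e-03


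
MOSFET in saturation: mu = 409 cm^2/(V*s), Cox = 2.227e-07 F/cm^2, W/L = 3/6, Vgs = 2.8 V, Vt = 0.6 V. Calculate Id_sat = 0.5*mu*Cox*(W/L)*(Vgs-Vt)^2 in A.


Step 1: Overdrive voltage Vov = Vgs - Vt = 2.8 - 0.6 = 2.2 V
Step 2: W/L = 3/6 = 0.5
Step 3: Id = 0.5 * 409 * 2.227e-07 * 0.5 * 2.2^2
Step 4: Id = 1.10e-04 A

1.10e-04


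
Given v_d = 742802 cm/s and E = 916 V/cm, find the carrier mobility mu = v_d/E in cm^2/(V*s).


Step 1: mu = v_d / E
Step 2: mu = 742802 / 916
Step 3: mu = 810.92 cm^2/(V*s)

810.92


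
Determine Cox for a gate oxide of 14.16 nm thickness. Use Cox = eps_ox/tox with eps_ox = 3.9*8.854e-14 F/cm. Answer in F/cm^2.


Step 1: eps_ox = 3.9 * 8.854e-14 = 3.45306e-13 F/cm
Step 2: tox in cm = 14.16 nm * 1e-7 = 1.4160e-06 cm
Step 3: Cox = 3.45306e-13 / 1.4160e-06 = 2.44e-07 F/cm^2

2.44e-07


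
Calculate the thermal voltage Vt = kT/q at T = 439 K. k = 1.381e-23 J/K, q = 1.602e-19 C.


Step 1: kT = 1.381e-23 * 439 = 6.06259e-21 J
Step 2: Vt = kT/q = 6.06259e-21 / 1.602e-19
Step 3: Vt = 0.03784 V

0.03784


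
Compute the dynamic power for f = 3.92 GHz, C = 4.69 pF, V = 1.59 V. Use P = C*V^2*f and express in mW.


Step 1: V^2 = 1.59^2 = 2.5281 V^2
Step 2: P = C*V^2*f = 4.69e-12 F * 2.5281 * 3.92e9 Hz
Step 3: P = 4.647861288e-02 W
Step 4: P = 46.479 mW

46.479


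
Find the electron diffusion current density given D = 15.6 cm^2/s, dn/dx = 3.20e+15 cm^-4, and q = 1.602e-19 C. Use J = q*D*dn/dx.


Step 1: J = q * D * (dn/dx)
Step 2: J = 1.602e-19 * 15.6 * 3.20e+15
Step 3: J = 8.00e-03 A/cm^2

8.00e-03


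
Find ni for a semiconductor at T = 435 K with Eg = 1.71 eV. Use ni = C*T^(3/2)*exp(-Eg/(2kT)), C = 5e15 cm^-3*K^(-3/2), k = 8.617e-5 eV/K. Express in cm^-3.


Step 1: Compute kT = 8.617e-5 * 435 = 0.03748395 eV
Step 2: Exponent = -Eg/(2kT) = -1.71/(2*0.03748395) = -22.80976
Step 3: T^(3/2) = 435^1.5 = 9072.64
Step 4: ni = 5e15 * 9072.64 * exp(-22.80976) = 5.63e+09 cm^-3

5.63e+09


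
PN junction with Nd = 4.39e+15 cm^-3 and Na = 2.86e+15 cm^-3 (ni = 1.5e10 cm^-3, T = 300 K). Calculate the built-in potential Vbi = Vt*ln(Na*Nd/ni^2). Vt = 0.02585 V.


Step 1: Compute Na*Nd/ni^2 = 2.86e+15 * 4.39e+15 / (1.5e10)^2 = 5.5802e+10
Step 2: ln(5.5802e+10) = 24.7451
Step 3: Vbi = 0.02585 * 24.7451 = 0.64 V

0.64


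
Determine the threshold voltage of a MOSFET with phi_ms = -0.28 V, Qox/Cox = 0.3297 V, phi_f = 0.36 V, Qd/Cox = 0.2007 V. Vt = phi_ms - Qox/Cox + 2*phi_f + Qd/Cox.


Step 1: Vt = phi_ms - Qox/Cox + 2*phi_f + Qd/Cox
Step 2: Vt = -0.28 - 0.3297 + 2*0.36 + 0.2007
Step 3: Vt = -0.28 - 0.3297 + 0.72 + 0.2007
Step 4: Vt = 0.311 V

0.311


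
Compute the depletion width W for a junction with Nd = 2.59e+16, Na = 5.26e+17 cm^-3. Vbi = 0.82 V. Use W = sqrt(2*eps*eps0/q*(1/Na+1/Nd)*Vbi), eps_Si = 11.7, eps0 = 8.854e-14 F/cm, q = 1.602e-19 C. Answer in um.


Step 1: 1/Na + 1/Nd = 1/5.26e+17 + 1/2.59e+16 = 4.05112e-17
Step 2: 2*eps*eps0/q = 2*11.7*8.854e-14/1.602e-19 = 1.293281e+07
Step 3: W^2 = 1.293281e+07 * 4.05112e-17 * 0.82 = 4.29617e-10
Step 4: W = sqrt(4.29617e-10) = 2.073e-05 cm = 0.2073 um

0.2073


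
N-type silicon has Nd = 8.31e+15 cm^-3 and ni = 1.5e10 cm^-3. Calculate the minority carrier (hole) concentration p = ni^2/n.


Step 1: Since Nd >> ni, n ≈ Nd = 8.31e+15 cm^-3
Step 2: p = ni^2 / n = (1.5e10)^2 / 8.31e+15
Step 3: p = 2.25e20 / 8.31e+15 = 2.71e+04 cm^-3

2.71e+04


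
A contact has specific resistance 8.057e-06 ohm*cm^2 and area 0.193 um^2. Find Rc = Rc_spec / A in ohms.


Step 1: Convert area to cm^2: 0.193 um^2 = 1.9300e-09 cm^2
Step 2: Rc = Rc_spec / A = 8.057e-06 / 1.9300e-09
Step 3: Rc = 4.17e+03 ohms

4.17e+03


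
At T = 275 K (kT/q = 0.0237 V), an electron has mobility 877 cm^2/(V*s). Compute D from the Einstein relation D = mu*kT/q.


Step 1: D = mu * (kT/q)
Step 2: D = 877 * 0.0237
Step 3: D = 20.78 cm^2/s

20.78


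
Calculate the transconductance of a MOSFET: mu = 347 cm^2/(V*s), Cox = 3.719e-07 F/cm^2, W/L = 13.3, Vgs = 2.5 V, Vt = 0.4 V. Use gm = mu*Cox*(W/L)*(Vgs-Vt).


Step 1: Vov = Vgs - Vt = 2.5 - 0.4 = 2.1 V
Step 2: gm = mu * Cox * (W/L) * Vov
Step 3: gm = 347 * 3.719e-07 * 13.3 * 2.1 = 3.60e-03 S

3.60e-03


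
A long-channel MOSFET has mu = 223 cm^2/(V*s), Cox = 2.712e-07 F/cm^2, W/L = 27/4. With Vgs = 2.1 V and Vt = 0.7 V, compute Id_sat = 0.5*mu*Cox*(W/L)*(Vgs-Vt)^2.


Step 1: Overdrive voltage Vov = Vgs - Vt = 2.1 - 0.7 = 1.4 V
Step 2: W/L = 27/4 = 6.75
Step 3: Id = 0.5 * 223 * 2.712e-07 * 6.75 * 1.4^2
Step 4: Id = 4.00e-04 A

4.00e-04


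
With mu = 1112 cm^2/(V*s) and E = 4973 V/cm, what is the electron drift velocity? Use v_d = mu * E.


Step 1: v_d = mu * E
Step 2: v_d = 1112 * 4973 = 5529976
Step 3: v_d = 5.53e+06 cm/s

5.53e+06


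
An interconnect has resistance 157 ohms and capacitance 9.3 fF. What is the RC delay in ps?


Step 1: tau = R * C
Step 2: tau = 157 * 9.3 fF = 157 * 9.3e-15 F
Step 3: tau = 1.4601e-12 s = 1.4601 ps

1.4601


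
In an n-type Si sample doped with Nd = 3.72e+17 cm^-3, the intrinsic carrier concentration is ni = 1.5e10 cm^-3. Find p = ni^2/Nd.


Step 1: Since Nd >> ni, n ≈ Nd = 3.72e+17 cm^-3
Step 2: p = ni^2 / n = (1.5e10)^2 / 3.72e+17
Step 3: p = 2.25e20 / 3.72e+17 = 6.05e+02 cm^-3

6.05e+02


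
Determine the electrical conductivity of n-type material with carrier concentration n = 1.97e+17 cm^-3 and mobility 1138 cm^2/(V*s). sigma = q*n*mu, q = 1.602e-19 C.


Step 1: sigma = q * n * mu
Step 2: sigma = 1.602e-19 * 1.97e+17 * 1138
Step 3: sigma = 3.591e+01 S/cm

3.591e+01


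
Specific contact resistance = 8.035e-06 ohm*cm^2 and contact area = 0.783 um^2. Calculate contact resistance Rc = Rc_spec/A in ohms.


Step 1: Convert area to cm^2: 0.783 um^2 = 7.8300e-09 cm^2
Step 2: Rc = Rc_spec / A = 8.035e-06 / 7.8300e-09
Step 3: Rc = 1.03e+03 ohms

1.03e+03


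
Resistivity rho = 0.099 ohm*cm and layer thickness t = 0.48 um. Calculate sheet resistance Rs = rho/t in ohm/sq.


Step 1: Convert thickness to cm: t = 0.48 um = 4.8000e-05 cm
Step 2: Rs = rho / t = 0.099 / 4.8000e-05
Step 3: Rs = 2062.5 ohm/sq

2062.5


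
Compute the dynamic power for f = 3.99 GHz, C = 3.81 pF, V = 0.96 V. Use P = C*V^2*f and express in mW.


Step 1: V^2 = 0.96^2 = 0.9216 V^2
Step 2: P = C*V^2*f = 3.81e-12 F * 0.9216 * 3.99e9 Hz
Step 3: P = 1.401007104e-02 W
Step 4: P = 14.01 mW

14.01


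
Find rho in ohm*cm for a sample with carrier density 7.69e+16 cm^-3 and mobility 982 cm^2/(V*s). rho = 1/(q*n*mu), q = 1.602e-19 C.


Step 1: sigma = q * n * mu = 1.602e-19 * 7.69e+16 * 982 = 1.20976e+01 S/cm
Step 2: rho = 1 / sigma = 1 / 1.20976e+01 = 0.08266 ohm*cm

0.08266


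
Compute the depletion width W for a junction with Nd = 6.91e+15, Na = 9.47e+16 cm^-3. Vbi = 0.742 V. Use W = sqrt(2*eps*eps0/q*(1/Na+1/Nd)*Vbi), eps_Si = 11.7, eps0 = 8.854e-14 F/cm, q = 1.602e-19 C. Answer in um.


Step 1: 1/Na + 1/Nd = 1/9.47e+16 + 1/6.91e+15 = 1.55277e-16
Step 2: 2*eps*eps0/q = 2*11.7*8.854e-14/1.602e-19 = 1.293281e+07
Step 3: W^2 = 1.293281e+07 * 1.55277e-16 * 0.742 = 1.49006e-09
Step 4: W = sqrt(1.49006e-09) = 3.860e-05 cm = 0.386 um

0.386


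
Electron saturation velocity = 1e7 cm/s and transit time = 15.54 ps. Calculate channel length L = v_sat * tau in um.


Step 1: tau in seconds = 15.54 ps * 1e-12 = 1.5540e-11 s
Step 2: L = v_sat * tau = 1e7 * 1.5540e-11 = 1.5540e-04 cm
Step 3: L in um = 1.5540e-04 * 1e4 = 1.554 um

1.554


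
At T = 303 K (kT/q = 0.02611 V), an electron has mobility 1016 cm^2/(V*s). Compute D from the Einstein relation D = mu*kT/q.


Step 1: D = mu * (kT/q)
Step 2: D = 1016 * 0.02611
Step 3: D = 26.53 cm^2/s

26.53


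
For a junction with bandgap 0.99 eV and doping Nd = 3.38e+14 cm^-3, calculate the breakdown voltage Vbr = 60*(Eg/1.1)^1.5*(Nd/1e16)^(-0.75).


Step 1: Eg/1.1 = 0.99/1.1 = 0.900000
Step 2: (Eg/1.1)^1.5 = 0.900000^1.5 = 0.853815
Step 3: (Nd/1e16)^(-0.75) = (0.0338)^(-0.75) = 12.685643
Step 4: Vbr = 60 * 0.853815 * 12.685643 = 649.9 V

649.9


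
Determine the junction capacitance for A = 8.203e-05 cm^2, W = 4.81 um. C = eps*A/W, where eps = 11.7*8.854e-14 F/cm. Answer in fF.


Step 1: eps_Si = 11.7 * 8.854e-14 = 1.035918e-12 F/cm
Step 2: W in cm = 4.81 * 1e-4 = 4.81e-04 cm
Step 3: C = 1.035918e-12 * 8.203e-05 / 4.81e-04 = 1.766660e-13 F
Step 4: C = 176.67 fF

176.67


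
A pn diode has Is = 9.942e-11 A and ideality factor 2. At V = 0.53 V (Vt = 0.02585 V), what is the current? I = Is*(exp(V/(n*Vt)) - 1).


Step 1: V/(n*Vt) = 0.53/(2*0.02585) = 10.2515
Step 2: exp(10.2515) = 2.8325e+04
Step 3: I = 9.942e-11 * (2.8325e+04 - 1) = 2.82e-06 A

2.82e-06


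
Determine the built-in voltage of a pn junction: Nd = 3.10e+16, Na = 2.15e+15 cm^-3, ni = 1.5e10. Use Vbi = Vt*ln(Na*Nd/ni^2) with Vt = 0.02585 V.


Step 1: Compute Na*Nd/ni^2 = 2.15e+15 * 3.10e+16 / (1.5e10)^2 = 2.9622e+11
Step 2: ln(2.9622e+11) = 26.4144
Step 3: Vbi = 0.02585 * 26.4144 = 0.683 V

0.683


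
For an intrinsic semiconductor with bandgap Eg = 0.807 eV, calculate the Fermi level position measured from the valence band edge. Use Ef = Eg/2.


Step 1: For an intrinsic semiconductor, the Fermi level sits at midgap.
Step 2: Ef = Eg / 2 = 0.807 / 2 = 0.4035 eV

0.4035


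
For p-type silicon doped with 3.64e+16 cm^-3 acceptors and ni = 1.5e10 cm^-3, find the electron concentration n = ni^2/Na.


Step 1: Majority hole concentration p ≈ Na = 3.64e+16 cm^-3
Step 2: n = ni^2 / Na = (1.5e10)^2 / 3.64e+16
Step 3: n = 6.18e+03 cm^-3

6.18e+03


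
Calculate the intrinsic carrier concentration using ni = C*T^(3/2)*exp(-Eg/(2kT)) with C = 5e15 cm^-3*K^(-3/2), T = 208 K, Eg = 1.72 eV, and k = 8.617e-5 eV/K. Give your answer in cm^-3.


Step 1: Compute kT = 8.617e-5 * 208 = 0.01792336 eV
Step 2: Exponent = -Eg/(2kT) = -1.72/(2*0.01792336) = -47.98207
Step 3: T^(3/2) = 208^1.5 = 2999.82
Step 4: ni = 5e15 * 2999.82 * exp(-47.98207) = 2.18e-02 cm^-3

2.18e-02


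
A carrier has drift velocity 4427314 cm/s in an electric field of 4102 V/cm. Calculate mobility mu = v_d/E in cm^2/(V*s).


Step 1: mu = v_d / E
Step 2: mu = 4427314 / 4102
Step 3: mu = 1079.31 cm^2/(V*s)

1079.31


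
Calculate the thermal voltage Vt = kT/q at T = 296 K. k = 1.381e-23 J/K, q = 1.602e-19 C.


Step 1: kT = 1.381e-23 * 296 = 4.08776e-21 J
Step 2: Vt = kT/q = 4.08776e-21 / 1.602e-19
Step 3: Vt = 0.02552 V

0.02552


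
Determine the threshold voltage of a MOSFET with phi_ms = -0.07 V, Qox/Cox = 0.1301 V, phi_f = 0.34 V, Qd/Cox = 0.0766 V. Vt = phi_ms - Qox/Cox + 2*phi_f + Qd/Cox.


Step 1: Vt = phi_ms - Qox/Cox + 2*phi_f + Qd/Cox
Step 2: Vt = -0.07 - 0.1301 + 2*0.34 + 0.0766
Step 3: Vt = -0.07 - 0.1301 + 0.68 + 0.0766
Step 4: Vt = 0.5565 V

0.5565


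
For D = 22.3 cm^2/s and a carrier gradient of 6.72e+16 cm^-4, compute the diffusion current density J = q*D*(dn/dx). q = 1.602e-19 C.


Step 1: J = q * D * (dn/dx)
Step 2: J = 1.602e-19 * 22.3 * 6.72e+16
Step 3: J = 2.40e-01 A/cm^2

2.40e-01


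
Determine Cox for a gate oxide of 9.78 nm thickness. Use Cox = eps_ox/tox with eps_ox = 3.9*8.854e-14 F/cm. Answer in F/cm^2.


Step 1: eps_ox = 3.9 * 8.854e-14 = 3.45306e-13 F/cm
Step 2: tox in cm = 9.78 nm * 1e-7 = 9.7800e-07 cm
Step 3: Cox = 3.45306e-13 / 9.7800e-07 = 3.53e-07 F/cm^2

3.53e-07


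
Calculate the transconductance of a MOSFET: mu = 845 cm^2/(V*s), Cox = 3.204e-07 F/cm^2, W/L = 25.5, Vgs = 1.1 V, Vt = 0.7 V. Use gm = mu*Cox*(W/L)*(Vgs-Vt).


Step 1: Vov = Vgs - Vt = 1.1 - 0.7 = 0.4 V
Step 2: gm = mu * Cox * (W/L) * Vov
Step 3: gm = 845 * 3.204e-07 * 25.5 * 0.4 = 2.76e-03 S

2.76e-03


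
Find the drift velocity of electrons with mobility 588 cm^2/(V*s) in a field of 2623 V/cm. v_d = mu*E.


Step 1: v_d = mu * E
Step 2: v_d = 588 * 2623 = 1542324
Step 3: v_d = 1.54e+06 cm/s

1.54e+06


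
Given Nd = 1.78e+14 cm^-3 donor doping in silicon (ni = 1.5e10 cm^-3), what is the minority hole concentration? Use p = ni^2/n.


Step 1: Since Nd >> ni, n ≈ Nd = 1.78e+14 cm^-3
Step 2: p = ni^2 / n = (1.5e10)^2 / 1.78e+14
Step 3: p = 2.25e20 / 1.78e+14 = 1.26e+06 cm^-3

1.26e+06


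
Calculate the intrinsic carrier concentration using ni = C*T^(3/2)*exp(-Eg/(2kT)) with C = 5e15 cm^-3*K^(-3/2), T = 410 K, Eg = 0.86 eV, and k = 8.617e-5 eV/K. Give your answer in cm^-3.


Step 1: Compute kT = 8.617e-5 * 410 = 0.0353297 eV
Step 2: Exponent = -Eg/(2kT) = -0.86/(2*0.0353297) = -12.17106
Step 3: T^(3/2) = 410^1.5 = 8301.87
Step 4: ni = 5e15 * 8301.87 * exp(-12.17106) = 2.15e+14 cm^-3

2.15e+14


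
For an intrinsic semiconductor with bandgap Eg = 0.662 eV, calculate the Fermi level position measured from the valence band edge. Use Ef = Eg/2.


Step 1: For an intrinsic semiconductor, the Fermi level sits at midgap.
Step 2: Ef = Eg / 2 = 0.662 / 2 = 0.331 eV

0.331


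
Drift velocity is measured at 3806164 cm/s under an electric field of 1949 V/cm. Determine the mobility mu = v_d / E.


Step 1: mu = v_d / E
Step 2: mu = 3806164 / 1949
Step 3: mu = 1952.88 cm^2/(V*s)

1952.88


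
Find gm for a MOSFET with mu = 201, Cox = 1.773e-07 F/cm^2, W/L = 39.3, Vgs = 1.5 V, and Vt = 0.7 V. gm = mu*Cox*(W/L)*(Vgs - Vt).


Step 1: Vov = Vgs - Vt = 1.5 - 0.7 = 0.8 V
Step 2: gm = mu * Cox * (W/L) * Vov
Step 3: gm = 201 * 1.773e-07 * 39.3 * 0.8 = 1.12e-03 S

1.12e-03


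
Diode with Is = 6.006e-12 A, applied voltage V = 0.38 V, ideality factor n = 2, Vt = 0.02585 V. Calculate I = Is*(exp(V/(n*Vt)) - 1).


Step 1: V/(n*Vt) = 0.38/(2*0.02585) = 7.3501
Step 2: exp(7.3501) = 1.5564e+03
Step 3: I = 6.006e-12 * (1.5564e+03 - 1) = 9.34e-09 A

9.34e-09


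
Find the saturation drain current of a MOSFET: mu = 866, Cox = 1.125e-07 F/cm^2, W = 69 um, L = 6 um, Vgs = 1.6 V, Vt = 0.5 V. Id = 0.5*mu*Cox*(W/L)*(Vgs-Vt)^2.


Step 1: Overdrive voltage Vov = Vgs - Vt = 1.6 - 0.5 = 1.1 V
Step 2: W/L = 69/6 = 11.5
Step 3: Id = 0.5 * 866 * 1.125e-07 * 11.5 * 1.1^2
Step 4: Id = 6.78e-04 A

6.78e-04


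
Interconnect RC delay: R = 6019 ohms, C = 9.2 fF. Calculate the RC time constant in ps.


Step 1: tau = R * C
Step 2: tau = 6019 * 9.2 fF = 6019 * 9.2e-15 F
Step 3: tau = 5.53748e-11 s = 55.3748 ps

55.3748


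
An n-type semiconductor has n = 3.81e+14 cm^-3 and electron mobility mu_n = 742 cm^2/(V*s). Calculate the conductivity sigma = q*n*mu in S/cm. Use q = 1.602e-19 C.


Step 1: sigma = q * n * mu
Step 2: sigma = 1.602e-19 * 3.81e+14 * 742
Step 3: sigma = 4.529e-02 S/cm

4.529e-02


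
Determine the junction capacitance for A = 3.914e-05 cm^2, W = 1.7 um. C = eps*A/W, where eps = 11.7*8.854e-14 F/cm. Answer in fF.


Step 1: eps_Si = 11.7 * 8.854e-14 = 1.035918e-12 F/cm
Step 2: W in cm = 1.7 * 1e-4 = 1.70e-04 cm
Step 3: C = 1.035918e-12 * 3.914e-05 / 1.70e-04 = 2.385049e-13 F
Step 4: C = 238.5 fF

238.5


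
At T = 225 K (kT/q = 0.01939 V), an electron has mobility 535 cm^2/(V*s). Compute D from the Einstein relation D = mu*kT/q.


Step 1: D = mu * (kT/q)
Step 2: D = 535 * 0.01939
Step 3: D = 10.37 cm^2/s

10.37


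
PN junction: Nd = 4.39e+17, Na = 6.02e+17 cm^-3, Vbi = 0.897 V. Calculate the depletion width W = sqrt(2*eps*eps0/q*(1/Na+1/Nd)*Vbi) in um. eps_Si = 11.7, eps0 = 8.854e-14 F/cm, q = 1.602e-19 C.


Step 1: 1/Na + 1/Nd = 1/6.02e+17 + 1/4.39e+17 = 3.93903e-18
Step 2: 2*eps*eps0/q = 2*11.7*8.854e-14/1.602e-19 = 1.293281e+07
Step 3: W^2 = 1.293281e+07 * 3.93903e-18 * 0.897 = 4.56956e-11
Step 4: W = sqrt(4.56956e-11) = 6.760e-06 cm = 0.0676 um

0.0676


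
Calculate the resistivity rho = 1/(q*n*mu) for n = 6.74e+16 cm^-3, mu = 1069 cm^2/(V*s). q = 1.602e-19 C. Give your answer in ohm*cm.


Step 1: sigma = q * n * mu = 1.602e-19 * 6.74e+16 * 1069 = 1.15425e+01 S/cm
Step 2: rho = 1 / sigma = 1 / 1.15425e+01 = 0.08664 ohm*cm

0.08664


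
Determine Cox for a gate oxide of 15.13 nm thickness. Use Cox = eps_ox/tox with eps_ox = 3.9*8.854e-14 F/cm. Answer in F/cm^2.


Step 1: eps_ox = 3.9 * 8.854e-14 = 3.45306e-13 F/cm
Step 2: tox in cm = 15.13 nm * 1e-7 = 1.5130e-06 cm
Step 3: Cox = 3.45306e-13 / 1.5130e-06 = 2.28e-07 F/cm^2

2.28e-07


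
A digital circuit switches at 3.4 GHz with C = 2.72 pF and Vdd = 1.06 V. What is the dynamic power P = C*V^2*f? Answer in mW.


Step 1: V^2 = 1.06^2 = 1.1236 V^2
Step 2: P = C*V^2*f = 2.72e-12 F * 1.1236 * 3.4e9 Hz
Step 3: P = 1.03910528e-02 W
Step 4: P = 10.391 mW

10.391


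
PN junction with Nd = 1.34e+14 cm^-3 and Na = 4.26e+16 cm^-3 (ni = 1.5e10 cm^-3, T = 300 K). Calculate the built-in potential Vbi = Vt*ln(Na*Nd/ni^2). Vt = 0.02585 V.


Step 1: Compute Na*Nd/ni^2 = 4.26e+16 * 1.34e+14 / (1.5e10)^2 = 2.5371e+10
Step 2: ln(2.5371e+10) = 23.9569
Step 3: Vbi = 0.02585 * 23.9569 = 0.619 V

0.619


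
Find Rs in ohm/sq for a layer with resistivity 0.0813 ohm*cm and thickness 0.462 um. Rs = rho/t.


Step 1: Convert thickness to cm: t = 0.462 um = 4.6200e-05 cm
Step 2: Rs = rho / t = 0.0813 / 4.6200e-05
Step 3: Rs = 1759.7 ohm/sq

1759.7


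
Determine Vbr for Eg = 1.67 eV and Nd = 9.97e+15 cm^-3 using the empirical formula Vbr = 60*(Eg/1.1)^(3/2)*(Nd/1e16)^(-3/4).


Step 1: Eg/1.1 = 1.67/1.1 = 1.518182
Step 2: (Eg/1.1)^1.5 = 1.518182^1.5 = 1.870621
Step 3: (Nd/1e16)^(-0.75) = (0.997)^(-0.75) = 1.002256
Step 4: Vbr = 60 * 1.870621 * 1.002256 = 112.5 V

112.5


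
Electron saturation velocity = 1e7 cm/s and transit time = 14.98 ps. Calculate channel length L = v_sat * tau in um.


Step 1: tau in seconds = 14.98 ps * 1e-12 = 1.4980e-11 s
Step 2: L = v_sat * tau = 1e7 * 1.4980e-11 = 1.4980e-04 cm
Step 3: L in um = 1.4980e-04 * 1e4 = 1.498 um

1.498


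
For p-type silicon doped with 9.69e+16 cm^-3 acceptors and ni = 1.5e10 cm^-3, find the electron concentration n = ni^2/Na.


Step 1: Majority hole concentration p ≈ Na = 9.69e+16 cm^-3
Step 2: n = ni^2 / Na = (1.5e10)^2 / 9.69e+16
Step 3: n = 2.32e+03 cm^-3

2.32e+03


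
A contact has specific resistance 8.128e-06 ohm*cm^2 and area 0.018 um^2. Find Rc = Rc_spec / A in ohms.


Step 1: Convert area to cm^2: 0.018 um^2 = 1.8000e-10 cm^2
Step 2: Rc = Rc_spec / A = 8.128e-06 / 1.8000e-10
Step 3: Rc = 4.52e+04 ohms

4.52e+04


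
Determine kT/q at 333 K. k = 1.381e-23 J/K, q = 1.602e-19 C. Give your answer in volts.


Step 1: kT = 1.381e-23 * 333 = 4.59873e-21 J
Step 2: Vt = kT/q = 4.59873e-21 / 1.602e-19
Step 3: Vt = 0.02871 V

0.02871


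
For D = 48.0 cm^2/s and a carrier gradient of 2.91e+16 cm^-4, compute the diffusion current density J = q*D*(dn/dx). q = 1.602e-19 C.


Step 1: J = q * D * (dn/dx)
Step 2: J = 1.602e-19 * 48.0 * 2.91e+16
Step 3: J = 2.24e-01 A/cm^2

2.24e-01


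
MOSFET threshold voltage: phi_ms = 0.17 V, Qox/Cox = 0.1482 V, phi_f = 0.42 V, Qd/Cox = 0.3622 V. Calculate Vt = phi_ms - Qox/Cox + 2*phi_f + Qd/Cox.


Step 1: Vt = phi_ms - Qox/Cox + 2*phi_f + Qd/Cox
Step 2: Vt = 0.17 - 0.1482 + 2*0.42 + 0.3622
Step 3: Vt = 0.17 - 0.1482 + 0.84 + 0.3622
Step 4: Vt = 1.224 V

1.224


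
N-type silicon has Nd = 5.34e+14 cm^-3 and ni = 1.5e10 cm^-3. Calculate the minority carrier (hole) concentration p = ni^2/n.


Step 1: Since Nd >> ni, n ≈ Nd = 5.34e+14 cm^-3
Step 2: p = ni^2 / n = (1.5e10)^2 / 5.34e+14
Step 3: p = 2.25e20 / 5.34e+14 = 4.21e+05 cm^-3

4.21e+05


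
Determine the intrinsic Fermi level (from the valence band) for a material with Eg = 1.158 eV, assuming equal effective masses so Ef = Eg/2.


Step 1: For an intrinsic semiconductor, the Fermi level sits at midgap.
Step 2: Ef = Eg / 2 = 1.158 / 2 = 0.579 eV

0.579


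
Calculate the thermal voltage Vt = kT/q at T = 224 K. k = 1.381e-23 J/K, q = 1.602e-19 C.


Step 1: kT = 1.381e-23 * 224 = 3.09344e-21 J
Step 2: Vt = kT/q = 3.09344e-21 / 1.602e-19
Step 3: Vt = 0.01931 V

0.01931


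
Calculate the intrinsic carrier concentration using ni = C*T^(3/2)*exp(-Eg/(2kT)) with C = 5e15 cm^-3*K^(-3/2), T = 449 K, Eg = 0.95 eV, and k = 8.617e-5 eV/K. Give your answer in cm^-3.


Step 1: Compute kT = 8.617e-5 * 449 = 0.03869033 eV
Step 2: Exponent = -Eg/(2kT) = -0.95/(2*0.03869033) = -12.27697
Step 3: T^(3/2) = 449^1.5 = 9514.14
Step 4: ni = 5e15 * 9514.14 * exp(-12.27697) = 2.22e+14 cm^-3

2.22e+14


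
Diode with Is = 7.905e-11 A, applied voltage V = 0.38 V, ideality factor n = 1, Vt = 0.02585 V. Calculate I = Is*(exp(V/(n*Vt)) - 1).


Step 1: V/(n*Vt) = 0.38/(1*0.02585) = 14.7002
Step 2: exp(14.7002) = 2.4222e+06
Step 3: I = 7.905e-11 * (2.4222e+06 - 1) = 1.91e-04 A

1.91e-04


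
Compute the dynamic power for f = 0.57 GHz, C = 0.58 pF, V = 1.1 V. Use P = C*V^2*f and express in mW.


Step 1: V^2 = 1.1^2 = 1.21 V^2
Step 2: P = C*V^2*f = 0.58e-12 F * 1.21 * 0.57e9 Hz
Step 3: P = 4.00026e-04 W
Step 4: P = 0.4 mW

0.4


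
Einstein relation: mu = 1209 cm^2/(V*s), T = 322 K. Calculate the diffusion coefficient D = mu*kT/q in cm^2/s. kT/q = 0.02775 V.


Step 1: D = mu * (kT/q)
Step 2: D = 1209 * 0.02775
Step 3: D = 33.55 cm^2/s

33.55


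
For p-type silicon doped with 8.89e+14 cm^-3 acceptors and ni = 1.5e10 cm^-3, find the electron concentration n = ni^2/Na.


Step 1: Majority hole concentration p ≈ Na = 8.89e+14 cm^-3
Step 2: n = ni^2 / Na = (1.5e10)^2 / 8.89e+14
Step 3: n = 2.53e+05 cm^-3

2.53e+05


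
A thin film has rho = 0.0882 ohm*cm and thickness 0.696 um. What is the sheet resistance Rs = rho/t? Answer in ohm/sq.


Step 1: Convert thickness to cm: t = 0.696 um = 6.9600e-05 cm
Step 2: Rs = rho / t = 0.0882 / 6.9600e-05
Step 3: Rs = 1267.2 ohm/sq

1267.2


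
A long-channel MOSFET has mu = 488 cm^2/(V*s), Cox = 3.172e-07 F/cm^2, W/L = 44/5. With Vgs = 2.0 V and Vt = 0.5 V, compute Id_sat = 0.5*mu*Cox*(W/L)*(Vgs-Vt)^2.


Step 1: Overdrive voltage Vov = Vgs - Vt = 2.0 - 0.5 = 1.5 V
Step 2: W/L = 44/5 = 8.8
Step 3: Id = 0.5 * 488 * 3.172e-07 * 8.8 * 1.5^2
Step 4: Id = 1.53e-03 A

1.53e-03


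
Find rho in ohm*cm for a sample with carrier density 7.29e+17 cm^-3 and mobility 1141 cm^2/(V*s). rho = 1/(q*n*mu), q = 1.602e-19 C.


Step 1: sigma = q * n * mu = 1.602e-19 * 7.29e+17 * 1141 = 1.33253e+02 S/cm
Step 2: rho = 1 / sigma = 1 / 1.33253e+02 = 0.007505 ohm*cm

0.007505


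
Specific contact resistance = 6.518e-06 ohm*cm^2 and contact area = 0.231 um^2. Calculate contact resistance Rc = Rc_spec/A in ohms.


Step 1: Convert area to cm^2: 0.231 um^2 = 2.3100e-09 cm^2
Step 2: Rc = Rc_spec / A = 6.518e-06 / 2.3100e-09
Step 3: Rc = 2.82e+03 ohms

2.82e+03


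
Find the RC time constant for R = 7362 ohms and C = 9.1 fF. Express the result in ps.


Step 1: tau = R * C
Step 2: tau = 7362 * 9.1 fF = 7362 * 9.1e-15 F
Step 3: tau = 6.69942e-11 s = 66.9942 ps

66.9942


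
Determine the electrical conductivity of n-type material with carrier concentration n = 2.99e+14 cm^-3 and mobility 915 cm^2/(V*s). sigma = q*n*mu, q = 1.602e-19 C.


Step 1: sigma = q * n * mu
Step 2: sigma = 1.602e-19 * 2.99e+14 * 915
Step 3: sigma = 4.383e-02 S/cm

4.383e-02


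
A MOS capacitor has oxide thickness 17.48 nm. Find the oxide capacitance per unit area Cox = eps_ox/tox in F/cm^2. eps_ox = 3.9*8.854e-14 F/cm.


Step 1: eps_ox = 3.9 * 8.854e-14 = 3.45306e-13 F/cm
Step 2: tox in cm = 17.48 nm * 1e-7 = 1.7480e-06 cm
Step 3: Cox = 3.45306e-13 / 1.7480e-06 = 1.98e-07 F/cm^2

1.98e-07


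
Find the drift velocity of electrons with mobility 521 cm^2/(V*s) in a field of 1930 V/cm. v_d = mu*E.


Step 1: v_d = mu * E
Step 2: v_d = 521 * 1930 = 1005530
Step 3: v_d = 1.01e+06 cm/s

1.01e+06


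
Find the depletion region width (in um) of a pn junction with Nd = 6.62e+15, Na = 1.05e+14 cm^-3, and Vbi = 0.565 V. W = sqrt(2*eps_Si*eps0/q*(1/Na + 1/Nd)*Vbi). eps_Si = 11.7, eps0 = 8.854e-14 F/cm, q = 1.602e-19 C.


Step 1: 1/Na + 1/Nd = 1/1.05e+14 + 1/6.62e+15 = 9.67487e-15
Step 2: 2*eps*eps0/q = 2*11.7*8.854e-14/1.602e-19 = 1.293281e+07
Step 3: W^2 = 1.293281e+07 * 9.67487e-15 * 0.565 = 7.06946e-08
Step 4: W = sqrt(7.06946e-08) = 2.659e-04 cm = 2.659 um

2.659


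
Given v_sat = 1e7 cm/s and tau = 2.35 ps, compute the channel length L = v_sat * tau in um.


Step 1: tau in seconds = 2.35 ps * 1e-12 = 2.3500e-12 s
Step 2: L = v_sat * tau = 1e7 * 2.3500e-12 = 2.3500e-05 cm
Step 3: L in um = 2.3500e-05 * 1e4 = 0.235 um

0.235


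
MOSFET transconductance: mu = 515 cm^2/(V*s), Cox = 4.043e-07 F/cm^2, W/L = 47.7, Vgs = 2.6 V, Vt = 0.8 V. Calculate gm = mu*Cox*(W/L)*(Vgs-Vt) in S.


Step 1: Vov = Vgs - Vt = 2.6 - 0.8 = 1.8 V
Step 2: gm = mu * Cox * (W/L) * Vov
Step 3: gm = 515 * 4.043e-07 * 47.7 * 1.8 = 1.79e-02 S

1.79e-02


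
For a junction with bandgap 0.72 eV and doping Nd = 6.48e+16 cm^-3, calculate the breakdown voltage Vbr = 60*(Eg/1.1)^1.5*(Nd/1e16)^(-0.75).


Step 1: Eg/1.1 = 0.72/1.1 = 0.654545
Step 2: (Eg/1.1)^1.5 = 0.654545^1.5 = 0.529553
Step 3: (Nd/1e16)^(-0.75) = (6.48)^(-0.75) = 0.246217
Step 4: Vbr = 60 * 0.529553 * 0.246217 = 7.8 V

7.8


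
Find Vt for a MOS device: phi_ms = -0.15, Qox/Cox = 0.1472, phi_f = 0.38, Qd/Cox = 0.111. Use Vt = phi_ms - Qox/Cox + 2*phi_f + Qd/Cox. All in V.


Step 1: Vt = phi_ms - Qox/Cox + 2*phi_f + Qd/Cox
Step 2: Vt = -0.15 - 0.1472 + 2*0.38 + 0.111
Step 3: Vt = -0.15 - 0.1472 + 0.76 + 0.111
Step 4: Vt = 0.5738 V

0.5738


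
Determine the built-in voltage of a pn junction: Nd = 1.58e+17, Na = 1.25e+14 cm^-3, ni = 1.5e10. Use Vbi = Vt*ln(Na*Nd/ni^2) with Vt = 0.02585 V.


Step 1: Compute Na*Nd/ni^2 = 1.25e+14 * 1.58e+17 / (1.5e10)^2 = 8.7778e+10
Step 2: ln(8.7778e+10) = 25.1981
Step 3: Vbi = 0.02585 * 25.1981 = 0.651 V

0.651


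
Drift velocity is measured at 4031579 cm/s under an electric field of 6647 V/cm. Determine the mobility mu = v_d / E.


Step 1: mu = v_d / E
Step 2: mu = 4031579 / 6647
Step 3: mu = 606.53 cm^2/(V*s)

606.53


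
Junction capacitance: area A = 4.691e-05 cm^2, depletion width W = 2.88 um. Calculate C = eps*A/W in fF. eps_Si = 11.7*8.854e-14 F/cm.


Step 1: eps_Si = 11.7 * 8.854e-14 = 1.035918e-12 F/cm
Step 2: W in cm = 2.88 * 1e-4 = 2.88e-04 cm
Step 3: C = 1.035918e-12 * 4.691e-05 / 2.88e-04 = 1.687323e-13 F
Step 4: C = 168.73 fF

168.73


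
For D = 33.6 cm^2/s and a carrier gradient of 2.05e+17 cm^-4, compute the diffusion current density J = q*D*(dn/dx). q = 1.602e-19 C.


Step 1: J = q * D * (dn/dx)
Step 2: J = 1.602e-19 * 33.6 * 2.05e+17
Step 3: J = 1.10e+00 A/cm^2

1.10e+00


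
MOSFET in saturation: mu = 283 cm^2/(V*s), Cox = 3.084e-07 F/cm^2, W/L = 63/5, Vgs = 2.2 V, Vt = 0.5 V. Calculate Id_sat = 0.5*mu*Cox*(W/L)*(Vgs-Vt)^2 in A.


Step 1: Overdrive voltage Vov = Vgs - Vt = 2.2 - 0.5 = 1.7 V
Step 2: W/L = 63/5 = 12.6
Step 3: Id = 0.5 * 283 * 3.084e-07 * 12.6 * 1.7^2
Step 4: Id = 1.59e-03 A

1.59e-03


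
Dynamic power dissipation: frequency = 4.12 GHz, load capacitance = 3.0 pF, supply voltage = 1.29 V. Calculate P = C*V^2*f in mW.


Step 1: V^2 = 1.29^2 = 1.6641 V^2
Step 2: P = C*V^2*f = 3.0e-12 F * 1.6641 * 4.12e9 Hz
Step 3: P = 2.0568276e-02 W
Step 4: P = 20.568 mW

20.568


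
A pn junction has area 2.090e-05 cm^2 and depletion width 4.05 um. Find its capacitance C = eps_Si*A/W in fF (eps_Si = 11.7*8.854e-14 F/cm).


Step 1: eps_Si = 11.7 * 8.854e-14 = 1.035918e-12 F/cm
Step 2: W in cm = 4.05 * 1e-4 = 4.05e-04 cm
Step 3: C = 1.035918e-12 * 2.090e-05 / 4.05e-04 = 5.345848e-14 F
Step 4: C = 53.46 fF

53.46


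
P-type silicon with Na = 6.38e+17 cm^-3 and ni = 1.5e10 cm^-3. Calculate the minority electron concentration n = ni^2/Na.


Step 1: Majority hole concentration p ≈ Na = 6.38e+17 cm^-3
Step 2: n = ni^2 / Na = (1.5e10)^2 / 6.38e+17
Step 3: n = 3.53e+02 cm^-3

3.53e+02


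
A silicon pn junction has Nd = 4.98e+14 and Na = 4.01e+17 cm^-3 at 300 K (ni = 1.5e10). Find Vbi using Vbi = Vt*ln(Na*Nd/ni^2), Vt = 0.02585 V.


Step 1: Compute Na*Nd/ni^2 = 4.01e+17 * 4.98e+14 / (1.5e10)^2 = 8.8755e+11
Step 2: ln(8.8755e+11) = 27.5117
Step 3: Vbi = 0.02585 * 27.5117 = 0.711 V

0.711


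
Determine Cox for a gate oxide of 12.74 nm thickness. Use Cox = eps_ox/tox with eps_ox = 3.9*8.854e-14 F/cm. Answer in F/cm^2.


Step 1: eps_ox = 3.9 * 8.854e-14 = 3.45306e-13 F/cm
Step 2: tox in cm = 12.74 nm * 1e-7 = 1.2740e-06 cm
Step 3: Cox = 3.45306e-13 / 1.2740e-06 = 2.71e-07 F/cm^2

2.71e-07


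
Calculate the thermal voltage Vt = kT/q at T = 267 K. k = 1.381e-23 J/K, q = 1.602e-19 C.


Step 1: kT = 1.381e-23 * 267 = 3.68727e-21 J
Step 2: Vt = kT/q = 3.68727e-21 / 1.602e-19
Step 3: Vt = 0.02302 V

0.02302


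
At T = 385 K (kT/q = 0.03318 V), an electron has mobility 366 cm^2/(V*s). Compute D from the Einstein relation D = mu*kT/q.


Step 1: D = mu * (kT/q)
Step 2: D = 366 * 0.03318
Step 3: D = 12.14 cm^2/s

12.14


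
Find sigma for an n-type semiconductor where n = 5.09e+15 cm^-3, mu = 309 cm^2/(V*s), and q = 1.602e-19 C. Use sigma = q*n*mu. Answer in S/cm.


Step 1: sigma = q * n * mu
Step 2: sigma = 1.602e-19 * 5.09e+15 * 309
Step 3: sigma = 2.520e-01 S/cm

2.520e-01


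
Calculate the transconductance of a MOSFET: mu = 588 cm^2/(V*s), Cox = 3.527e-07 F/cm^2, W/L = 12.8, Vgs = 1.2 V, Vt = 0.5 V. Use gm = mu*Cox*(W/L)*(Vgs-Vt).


Step 1: Vov = Vgs - Vt = 1.2 - 0.5 = 0.7 V
Step 2: gm = mu * Cox * (W/L) * Vov
Step 3: gm = 588 * 3.527e-07 * 12.8 * 0.7 = 1.86e-03 S

1.86e-03


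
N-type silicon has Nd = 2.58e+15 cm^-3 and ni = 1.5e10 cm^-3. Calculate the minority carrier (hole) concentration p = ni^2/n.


Step 1: Since Nd >> ni, n ≈ Nd = 2.58e+15 cm^-3
Step 2: p = ni^2 / n = (1.5e10)^2 / 2.58e+15
Step 3: p = 2.25e20 / 2.58e+15 = 8.72e+04 cm^-3

8.72e+04


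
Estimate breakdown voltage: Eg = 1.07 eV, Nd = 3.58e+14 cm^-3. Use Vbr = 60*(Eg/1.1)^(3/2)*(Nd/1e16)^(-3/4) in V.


Step 1: Eg/1.1 = 1.07/1.1 = 0.972727
Step 2: (Eg/1.1)^1.5 = 0.972727^1.5 = 0.959371
Step 3: (Nd/1e16)^(-0.75) = (0.0358)^(-0.75) = 12.150320
Step 4: Vbr = 60 * 0.959371 * 12.150320 = 699.4 V

699.4
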